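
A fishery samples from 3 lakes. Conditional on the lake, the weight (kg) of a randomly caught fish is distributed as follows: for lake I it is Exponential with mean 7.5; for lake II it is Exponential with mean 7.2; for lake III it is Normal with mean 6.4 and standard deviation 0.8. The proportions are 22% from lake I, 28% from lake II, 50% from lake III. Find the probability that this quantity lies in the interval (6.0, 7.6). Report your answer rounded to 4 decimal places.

0.3556

Conditional on each lake, P(6.0 < X < 7.6): I: 0.086322; II: 0.0865992; III: 0.624655.
By total probability, P(6.0 < X < 7.6) = 0.22·0.086322 + 0.28·0.0865992 + 0.5·0.624655 = 0.355566.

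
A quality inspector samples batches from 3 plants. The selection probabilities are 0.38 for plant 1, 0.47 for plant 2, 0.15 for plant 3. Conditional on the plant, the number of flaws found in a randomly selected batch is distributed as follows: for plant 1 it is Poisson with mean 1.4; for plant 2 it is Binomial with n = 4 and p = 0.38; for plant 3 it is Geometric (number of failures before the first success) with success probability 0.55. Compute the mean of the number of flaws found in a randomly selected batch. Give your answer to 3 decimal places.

Component means — 1: 1.4; 2: 1.52; 3: 0.818182.
E[X] = 0.38·1.4 + 0.47·1.52 + 0.15·0.818182 = 1.36913.

1.369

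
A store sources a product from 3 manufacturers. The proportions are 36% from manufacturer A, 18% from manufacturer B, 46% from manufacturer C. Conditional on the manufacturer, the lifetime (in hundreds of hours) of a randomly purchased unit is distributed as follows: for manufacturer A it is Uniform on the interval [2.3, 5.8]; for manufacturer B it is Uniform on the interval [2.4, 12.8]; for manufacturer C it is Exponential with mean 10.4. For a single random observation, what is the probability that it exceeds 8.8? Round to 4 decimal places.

Conditional on each manufacturer, P(X > 8.8): A: 0; B: 0.384615; C: 0.429062.
By total probability, P(X > 8.8) = 0.36·0 + 0.18·0.384615 + 0.46·0.429062 = 0.266599.

0.2666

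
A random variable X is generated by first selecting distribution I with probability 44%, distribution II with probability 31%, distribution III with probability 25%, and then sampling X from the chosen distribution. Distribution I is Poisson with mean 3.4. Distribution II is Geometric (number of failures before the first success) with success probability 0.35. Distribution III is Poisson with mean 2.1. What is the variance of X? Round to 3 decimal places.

Per component, I: μ=3.4, E[X²]=14.96; II: μ=1.85714, E[X²]=8.7551; III: μ=2.1, E[X²]=6.51.
E[X] = 0.44·3.4 + 0.31·1.85714 + 0.25·2.1 = 2.59671.
E[X²] = 0.44·14.96 + 0.31·8.7551 + 0.25·6.51 = 10.924.
Var(X) = E[X²] − (E[X])² = 10.924 − 6.74293 = 4.18106.

4.181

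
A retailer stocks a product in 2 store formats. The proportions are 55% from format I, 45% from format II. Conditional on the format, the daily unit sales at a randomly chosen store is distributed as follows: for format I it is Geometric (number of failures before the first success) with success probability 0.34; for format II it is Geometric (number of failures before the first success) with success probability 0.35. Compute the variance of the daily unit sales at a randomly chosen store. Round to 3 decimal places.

5.530

Per component, I: μ=1.94118, E[X²]=9.47751; II: μ=1.85714, E[X²]=8.7551.
E[X] = 0.55·1.94118 + 0.45·1.85714 = 1.90336.
E[X²] = 0.55·9.47751 + 0.45·8.7551 = 9.15243.
Var(X) = E[X²] − (E[X])² = 9.15243 − 3.62278 = 5.52964.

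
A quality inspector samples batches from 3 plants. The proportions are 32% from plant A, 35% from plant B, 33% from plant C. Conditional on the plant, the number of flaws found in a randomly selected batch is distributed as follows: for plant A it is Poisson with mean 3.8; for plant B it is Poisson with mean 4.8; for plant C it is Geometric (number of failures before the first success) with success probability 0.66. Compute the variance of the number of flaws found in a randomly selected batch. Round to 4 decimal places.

Per component, A: μ=3.8, E[X²]=18.24; B: μ=4.8, E[X²]=27.84; C: μ=0.515152, E[X²]=1.04591.
E[X] = 0.32·3.8 + 0.35·4.8 + 0.33·0.515152 = 3.066.
E[X²] = 0.32·18.24 + 0.35·27.84 + 0.33·1.04591 = 15.926.
Var(X) = E[X²] − (E[X])² = 15.926 − 9.40036 = 6.5256.

6.5256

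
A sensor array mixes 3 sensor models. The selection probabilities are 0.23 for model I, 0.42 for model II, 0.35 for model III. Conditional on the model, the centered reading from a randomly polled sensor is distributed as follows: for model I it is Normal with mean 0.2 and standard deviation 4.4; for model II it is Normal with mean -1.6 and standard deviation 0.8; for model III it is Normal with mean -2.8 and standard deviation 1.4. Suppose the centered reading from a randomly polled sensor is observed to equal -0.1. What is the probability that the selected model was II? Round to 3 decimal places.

0.498

Likelihoods f(-0.1 | ·): I: 0.0904582; II: 0.0859828; III: 0.0443739.
Posterior ∝ prior × likelihood. Numerator for II: 0.42·0.0859828 = 0.0361128.
Normalizing constant: 0.23·0.0904582 + 0.42·0.0859828 + 0.35·0.0443739 = 0.072449.
P(II | observation) = 0.0361128 / 0.072449 = 0.498458.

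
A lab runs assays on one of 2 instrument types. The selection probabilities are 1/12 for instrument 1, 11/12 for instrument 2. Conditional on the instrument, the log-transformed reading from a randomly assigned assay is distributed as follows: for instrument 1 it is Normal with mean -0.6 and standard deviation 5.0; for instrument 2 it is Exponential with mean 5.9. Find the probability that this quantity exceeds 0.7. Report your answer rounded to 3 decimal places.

0.847

Conditional on each instrument, P(X > 0.7): 1: 0.397432; 2: 0.888124.
By total probability, P(X > 0.7) = 0.0833333·0.397432 + 0.916667·0.888124 = 0.847233.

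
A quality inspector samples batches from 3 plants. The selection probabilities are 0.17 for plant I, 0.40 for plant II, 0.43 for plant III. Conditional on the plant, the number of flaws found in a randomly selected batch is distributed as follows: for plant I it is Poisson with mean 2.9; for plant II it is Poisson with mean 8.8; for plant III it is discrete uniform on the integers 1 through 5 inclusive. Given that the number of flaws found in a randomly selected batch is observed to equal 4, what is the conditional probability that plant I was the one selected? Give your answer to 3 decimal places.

Likelihoods P(X=4 | ·): I: 0.162154; II: 0.0376641; III: 0.2.
Posterior ∝ prior × likelihood. Numerator for I: 0.17·0.162154 = 0.0275661.
Normalizing constant: 0.17·0.162154 + 0.4·0.0376641 + 0.43·0.2 = 0.128632.
P(I | observation) = 0.0275661 / 0.128632 = 0.214303.

0.214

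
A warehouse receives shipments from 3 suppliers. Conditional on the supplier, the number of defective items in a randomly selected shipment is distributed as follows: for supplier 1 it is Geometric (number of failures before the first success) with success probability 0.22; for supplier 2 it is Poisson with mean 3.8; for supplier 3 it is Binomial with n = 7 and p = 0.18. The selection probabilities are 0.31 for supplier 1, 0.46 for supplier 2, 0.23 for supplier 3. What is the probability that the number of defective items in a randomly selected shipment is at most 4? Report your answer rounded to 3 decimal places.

Conditional on each supplier, P(X ≤ 4): 1: 0.711283; 2: 0.667844; 3: 0.997131.
By total probability, P(X ≤ 4) = 0.31·0.711283 + 0.46·0.667844 + 0.23·0.997131 = 0.757046.

0.757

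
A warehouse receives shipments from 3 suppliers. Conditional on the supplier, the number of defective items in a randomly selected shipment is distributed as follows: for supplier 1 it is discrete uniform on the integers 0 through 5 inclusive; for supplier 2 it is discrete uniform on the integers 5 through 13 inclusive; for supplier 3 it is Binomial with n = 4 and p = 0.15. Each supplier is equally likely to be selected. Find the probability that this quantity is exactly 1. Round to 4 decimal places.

Conditional on each supplier, P(X = 1): 1: 0.166667; 2: 0; 3: 0.368475.
By total probability, P(X = 1) = 0.333333·0.166667 + 0.333333·0 + 0.333333·0.368475 = 0.178381.

0.1784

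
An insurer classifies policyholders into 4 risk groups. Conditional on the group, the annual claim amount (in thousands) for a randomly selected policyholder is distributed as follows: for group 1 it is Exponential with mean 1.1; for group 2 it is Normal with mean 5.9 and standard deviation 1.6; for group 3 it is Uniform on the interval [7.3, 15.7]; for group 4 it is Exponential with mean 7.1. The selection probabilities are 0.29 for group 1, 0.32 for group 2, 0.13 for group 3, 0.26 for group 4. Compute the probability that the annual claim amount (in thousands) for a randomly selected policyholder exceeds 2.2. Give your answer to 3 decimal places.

0.677

Conditional on each group, P(X > 2.2): 1: 0.135335; 2: 0.989625; 3: 1; 4: 0.73355.
By total probability, P(X > 2.2) = 0.29·0.135335 + 0.32·0.989625 + 0.13·1 + 0.26·0.73355 = 0.67665.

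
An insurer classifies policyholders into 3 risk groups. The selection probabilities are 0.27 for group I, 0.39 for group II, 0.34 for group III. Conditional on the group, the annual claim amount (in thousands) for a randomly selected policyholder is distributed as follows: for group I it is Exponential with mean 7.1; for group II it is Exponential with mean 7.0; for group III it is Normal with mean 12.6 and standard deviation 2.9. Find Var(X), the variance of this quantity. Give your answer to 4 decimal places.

42.5164

Per component, I: μ=7.1, E[X²]=100.82; II: μ=7, E[X²]=98; III: μ=12.6, E[X²]=167.17.
E[X] = 0.27·7.1 + 0.39·7 + 0.34·12.6 = 8.931.
E[X²] = 0.27·100.82 + 0.39·98 + 0.34·167.17 = 122.279.
Var(X) = E[X²] − (E[X])² = 122.279 − 79.7628 = 42.5164.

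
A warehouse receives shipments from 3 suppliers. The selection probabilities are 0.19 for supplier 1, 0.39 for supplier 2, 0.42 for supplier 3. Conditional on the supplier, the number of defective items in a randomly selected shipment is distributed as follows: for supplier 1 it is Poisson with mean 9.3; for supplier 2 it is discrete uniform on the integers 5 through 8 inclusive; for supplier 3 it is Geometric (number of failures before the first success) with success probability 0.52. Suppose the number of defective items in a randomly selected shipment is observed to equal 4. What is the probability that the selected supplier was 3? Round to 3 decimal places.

Likelihoods P(X=4 | ·): 1: 0.0284959; 2: 0; 3: 0.0276038.
Posterior ∝ prior × likelihood. Numerator for 3: 0.42·0.0276038 = 0.0115936.
Normalizing constant: 0.19·0.0284959 + 0.39·0 + 0.42·0.0276038 = 0.0170078.
P(3 | observation) = 0.0115936 / 0.0170078 = 0.681663.

0.682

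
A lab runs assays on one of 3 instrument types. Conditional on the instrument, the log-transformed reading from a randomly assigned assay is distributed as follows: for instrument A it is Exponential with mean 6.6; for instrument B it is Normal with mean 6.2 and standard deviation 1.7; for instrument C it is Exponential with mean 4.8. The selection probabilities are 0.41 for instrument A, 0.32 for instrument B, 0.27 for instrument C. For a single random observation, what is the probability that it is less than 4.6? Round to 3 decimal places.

Conditional on each instrument, P(X < 4.6): A: 0.501908; B: 0.173307; C: 0.616468.
By total probability, P(X < 4.6) = 0.41·0.501908 + 0.32·0.173307 + 0.27·0.616468 = 0.427687.

0.428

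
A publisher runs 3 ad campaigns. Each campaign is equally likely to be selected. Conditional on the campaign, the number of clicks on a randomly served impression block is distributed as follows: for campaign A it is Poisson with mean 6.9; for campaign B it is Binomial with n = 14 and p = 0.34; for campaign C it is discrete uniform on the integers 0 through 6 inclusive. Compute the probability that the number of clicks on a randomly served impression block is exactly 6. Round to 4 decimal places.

0.1536

Conditional on each campaign, P(X = 6): A: 0.151053; B: 0.167025; C: 0.142857.
By total probability, P(X = 6) = 0.333333·0.151053 + 0.333333·0.167025 + 0.333333·0.142857 = 0.153645.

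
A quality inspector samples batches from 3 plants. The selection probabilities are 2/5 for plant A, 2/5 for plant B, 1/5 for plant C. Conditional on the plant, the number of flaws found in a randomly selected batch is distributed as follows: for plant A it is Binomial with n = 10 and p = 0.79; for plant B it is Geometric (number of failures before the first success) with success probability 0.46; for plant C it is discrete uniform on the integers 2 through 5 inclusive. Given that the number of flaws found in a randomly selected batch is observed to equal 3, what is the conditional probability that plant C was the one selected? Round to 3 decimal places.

0.630

Likelihoods P(X=3 | ·): A: 0.00106561; B: 0.0724334; C: 0.25.
Posterior ∝ prior × likelihood. Numerator for C: 0.2·0.25 = 0.05.
Normalizing constant: 0.4·0.00106561 + 0.4·0.0724334 + 0.2·0.25 = 0.0793996.
P(C | observation) = 0.05 / 0.0793996 = 0.629726.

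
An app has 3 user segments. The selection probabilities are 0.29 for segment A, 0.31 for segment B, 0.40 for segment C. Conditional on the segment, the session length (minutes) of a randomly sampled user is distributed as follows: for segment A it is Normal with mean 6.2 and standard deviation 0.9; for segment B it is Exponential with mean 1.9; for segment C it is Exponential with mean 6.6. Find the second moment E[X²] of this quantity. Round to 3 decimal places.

For each component E[X²] = Var + (mean)², giving A: 39.25; B: 7.22; C: 87.12.
Overall E[X²] = 0.29·39.25 + 0.31·7.22 + 0.4·87.12 = 48.4687.

48.469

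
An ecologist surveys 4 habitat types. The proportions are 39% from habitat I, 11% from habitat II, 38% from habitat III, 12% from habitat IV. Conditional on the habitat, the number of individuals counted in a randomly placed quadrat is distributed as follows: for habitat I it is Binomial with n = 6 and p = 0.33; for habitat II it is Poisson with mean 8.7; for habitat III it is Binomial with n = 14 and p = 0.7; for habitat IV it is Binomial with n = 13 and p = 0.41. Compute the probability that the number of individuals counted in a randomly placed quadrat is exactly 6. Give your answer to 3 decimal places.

Conditional on each habitat, P(X = 6): I: 0.00129147; II: 0.100328; III: 0.02318; IV: 0.202854.
By total probability, P(X = 6) = 0.39·0.00129147 + 0.11·0.100328 + 0.38·0.02318 + 0.12·0.202854 = 0.0446907.

0.045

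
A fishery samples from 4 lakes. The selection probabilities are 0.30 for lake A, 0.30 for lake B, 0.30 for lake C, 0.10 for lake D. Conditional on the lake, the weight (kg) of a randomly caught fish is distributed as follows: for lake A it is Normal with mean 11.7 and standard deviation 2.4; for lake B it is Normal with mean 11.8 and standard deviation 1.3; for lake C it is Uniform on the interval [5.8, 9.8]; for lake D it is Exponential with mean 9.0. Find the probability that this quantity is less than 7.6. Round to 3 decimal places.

Conditional on each lake, P(X < 7.6): A: 0.0437873; B: 0.000617288; C: 0.45; D: 0.570204.
By total probability, P(X < 7.6) = 0.3·0.0437873 + 0.3·0.000617288 + 0.3·0.45 + 0.1·0.570204 = 0.205342.

0.205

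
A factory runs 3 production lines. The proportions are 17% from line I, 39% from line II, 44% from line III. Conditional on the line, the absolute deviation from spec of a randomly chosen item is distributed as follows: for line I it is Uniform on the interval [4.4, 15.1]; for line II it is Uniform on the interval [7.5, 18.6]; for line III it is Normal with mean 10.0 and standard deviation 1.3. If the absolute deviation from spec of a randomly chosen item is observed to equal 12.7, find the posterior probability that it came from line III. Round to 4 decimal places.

0.2344

Likelihoods f(12.7 | ·): I: 0.0934579; II: 0.0900901; III: 0.0355041.
Posterior ∝ prior × likelihood. Numerator for III: 0.44·0.0355041 = 0.0156218.
Normalizing constant: 0.17·0.0934579 + 0.39·0.0900901 + 0.44·0.0355041 = 0.0666448.
P(III | observation) = 0.0156218 / 0.0666448 = 0.234404.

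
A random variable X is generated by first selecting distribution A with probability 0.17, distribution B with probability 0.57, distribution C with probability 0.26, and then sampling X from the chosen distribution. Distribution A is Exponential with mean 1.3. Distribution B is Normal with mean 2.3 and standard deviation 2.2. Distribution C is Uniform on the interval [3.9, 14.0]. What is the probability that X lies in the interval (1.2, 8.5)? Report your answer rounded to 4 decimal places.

Conditional on each component, P(1.2 < X < 8.5): A: 0.395848; B: 0.689048; C: 0.455446.
By total probability, P(1.2 < X < 8.5) = 0.17·0.395848 + 0.57·0.689048 + 0.26·0.455446 = 0.578467.

0.5785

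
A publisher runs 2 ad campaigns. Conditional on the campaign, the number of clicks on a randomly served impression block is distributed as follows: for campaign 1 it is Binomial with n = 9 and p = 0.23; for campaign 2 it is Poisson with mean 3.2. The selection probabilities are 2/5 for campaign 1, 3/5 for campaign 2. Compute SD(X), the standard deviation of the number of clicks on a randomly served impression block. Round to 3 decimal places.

1.692

Per component, 1: μ=2.07, E[X²]=5.8788; 2: μ=3.2, E[X²]=13.44.
E[X] = 0.4·2.07 + 0.6·3.2 = 2.748.
E[X²] = 0.4·5.8788 + 0.6·13.44 = 10.4155.
Var(X) = E[X²] − (E[X])² = 10.4155 − 7.5515 = 2.86402.
SD(X) = √2.86402 = 1.69234.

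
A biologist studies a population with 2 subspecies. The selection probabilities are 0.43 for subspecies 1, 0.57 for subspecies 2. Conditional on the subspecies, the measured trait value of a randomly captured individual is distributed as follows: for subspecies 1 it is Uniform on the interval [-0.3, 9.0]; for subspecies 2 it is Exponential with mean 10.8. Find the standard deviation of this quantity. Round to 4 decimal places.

8.9320

Per component, 1: μ=4.35, E[X²]=26.13; 2: μ=10.8, E[X²]=233.28.
E[X] = 0.43·4.35 + 0.57·10.8 = 8.0265.
E[X²] = 0.43·26.13 + 0.57·233.28 = 144.206.
Var(X) = E[X²] − (E[X])² = 144.206 − 64.4247 = 79.7808.
SD(X) = √79.7808 = 8.93201.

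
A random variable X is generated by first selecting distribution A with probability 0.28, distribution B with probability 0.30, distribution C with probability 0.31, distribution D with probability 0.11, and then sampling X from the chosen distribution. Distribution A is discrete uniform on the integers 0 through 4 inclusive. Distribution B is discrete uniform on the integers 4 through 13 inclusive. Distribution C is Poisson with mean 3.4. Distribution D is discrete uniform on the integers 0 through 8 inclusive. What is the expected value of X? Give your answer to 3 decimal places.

4.604

Component means — A: 2; B: 8.5; C: 3.4; D: 4.
E[X] = 0.28·2 + 0.3·8.5 + 0.31·3.4 + 0.11·4 = 4.604.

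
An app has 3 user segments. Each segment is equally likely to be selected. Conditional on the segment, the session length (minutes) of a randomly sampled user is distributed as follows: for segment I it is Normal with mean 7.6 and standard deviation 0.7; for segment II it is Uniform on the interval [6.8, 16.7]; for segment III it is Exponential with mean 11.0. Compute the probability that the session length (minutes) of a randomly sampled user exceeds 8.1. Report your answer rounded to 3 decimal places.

0.528

Conditional on each segment, P(X > 8.1): I: 0.237525; II: 0.868687; III: 0.478852.
By total probability, P(X > 8.1) = 0.333333·0.237525 + 0.333333·0.868687 + 0.333333·0.478852 = 0.528355.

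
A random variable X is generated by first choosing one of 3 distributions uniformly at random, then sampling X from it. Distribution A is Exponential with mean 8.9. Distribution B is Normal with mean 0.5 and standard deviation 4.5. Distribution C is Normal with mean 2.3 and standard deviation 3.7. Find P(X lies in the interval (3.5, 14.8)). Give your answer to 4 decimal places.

Conditional on each component, P(3.5 < X < 14.8): A: 0.48527; B: 0.25175; C: 0.372482.
By total probability, P(3.5 < X < 14.8) = 0.333333·0.48527 + 0.333333·0.25175 + 0.333333·0.372482 = 0.369834.

0.3698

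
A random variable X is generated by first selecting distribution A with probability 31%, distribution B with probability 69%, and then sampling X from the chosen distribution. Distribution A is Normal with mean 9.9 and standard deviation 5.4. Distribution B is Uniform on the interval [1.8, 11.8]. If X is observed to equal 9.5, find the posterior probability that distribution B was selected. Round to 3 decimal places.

Likelihoods f(9.5 | ·): A: 0.0736758; B: 0.1.
Posterior ∝ prior × likelihood. Numerator for B: 0.69·0.1 = 0.069.
Normalizing constant: 0.31·0.0736758 + 0.69·0.1 = 0.0918395.
P(B | observation) = 0.069 / 0.0918395 = 0.751311.

0.751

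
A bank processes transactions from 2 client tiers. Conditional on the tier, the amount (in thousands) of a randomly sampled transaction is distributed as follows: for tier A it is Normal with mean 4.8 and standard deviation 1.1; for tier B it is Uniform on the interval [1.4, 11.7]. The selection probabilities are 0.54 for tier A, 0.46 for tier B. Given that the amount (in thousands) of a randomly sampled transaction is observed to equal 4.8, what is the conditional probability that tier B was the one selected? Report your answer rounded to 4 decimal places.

0.1857

Likelihoods f(4.8 | ·): A: 0.362675; B: 0.0970874.
Posterior ∝ prior × likelihood. Numerator for B: 0.46·0.0970874 = 0.0446602.
Normalizing constant: 0.54·0.362675 + 0.46·0.0970874 = 0.240505.
P(B | observation) = 0.0446602 / 0.240505 = 0.185694.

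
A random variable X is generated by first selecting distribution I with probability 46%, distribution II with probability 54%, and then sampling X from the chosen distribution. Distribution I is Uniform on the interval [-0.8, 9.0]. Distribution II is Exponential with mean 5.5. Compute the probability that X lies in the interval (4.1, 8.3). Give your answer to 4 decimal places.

Conditional on each component, P(4.1 < X < 8.3): I: 0.428571; II: 0.253408.
By total probability, P(4.1 < X < 8.3) = 0.46·0.428571 + 0.54·0.253408 = 0.333983.

0.3340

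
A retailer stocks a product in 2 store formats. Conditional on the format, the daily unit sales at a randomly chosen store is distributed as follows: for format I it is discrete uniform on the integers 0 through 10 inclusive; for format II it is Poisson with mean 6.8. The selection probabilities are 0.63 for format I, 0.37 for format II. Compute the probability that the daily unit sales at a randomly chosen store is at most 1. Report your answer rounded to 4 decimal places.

0.1178

Conditional on each format, P(X ≤ 1): I: 0.181818; II: 0.00868745.
By total probability, P(X ≤ 1) = 0.63·0.181818 + 0.37·0.00868745 = 0.11776.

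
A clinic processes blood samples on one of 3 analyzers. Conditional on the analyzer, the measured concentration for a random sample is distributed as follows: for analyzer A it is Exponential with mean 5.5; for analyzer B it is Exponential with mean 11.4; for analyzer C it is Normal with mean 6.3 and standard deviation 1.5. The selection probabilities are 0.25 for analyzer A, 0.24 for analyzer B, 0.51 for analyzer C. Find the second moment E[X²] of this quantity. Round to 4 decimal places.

For each component E[X²] = Var + (mean)², giving A: 60.5; B: 259.92; C: 41.94.
Overall E[X²] = 0.25·60.5 + 0.24·259.92 + 0.51·41.94 = 98.8952.

98.8952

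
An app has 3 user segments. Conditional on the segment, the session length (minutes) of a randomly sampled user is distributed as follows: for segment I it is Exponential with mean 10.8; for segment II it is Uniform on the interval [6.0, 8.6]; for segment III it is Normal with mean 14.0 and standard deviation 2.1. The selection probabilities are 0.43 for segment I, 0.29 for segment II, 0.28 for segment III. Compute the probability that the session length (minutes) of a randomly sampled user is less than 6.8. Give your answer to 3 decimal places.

Conditional on each segment, P(X < 6.8): I: 0.467211; II: 0.307692; III: 0.000303383.
By total probability, P(X < 6.8) = 0.43·0.467211 + 0.29·0.307692 + 0.28·0.000303383 = 0.290216.

0.290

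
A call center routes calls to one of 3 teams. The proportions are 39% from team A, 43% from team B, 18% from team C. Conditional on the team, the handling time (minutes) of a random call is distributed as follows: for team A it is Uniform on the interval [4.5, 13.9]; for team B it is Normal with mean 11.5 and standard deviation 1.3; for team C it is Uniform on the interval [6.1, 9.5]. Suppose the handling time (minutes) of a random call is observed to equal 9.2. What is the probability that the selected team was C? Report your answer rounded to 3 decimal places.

0.434

Likelihoods f(9.2 | ·): A: 0.106383; B: 0.064159; C: 0.294118.
Posterior ∝ prior × likelihood. Numerator for C: 0.18·0.294118 = 0.0529412.
Normalizing constant: 0.39·0.106383 + 0.43·0.064159 + 0.18·0.294118 = 0.122019.
P(C | observation) = 0.0529412 / 0.122019 = 0.433877.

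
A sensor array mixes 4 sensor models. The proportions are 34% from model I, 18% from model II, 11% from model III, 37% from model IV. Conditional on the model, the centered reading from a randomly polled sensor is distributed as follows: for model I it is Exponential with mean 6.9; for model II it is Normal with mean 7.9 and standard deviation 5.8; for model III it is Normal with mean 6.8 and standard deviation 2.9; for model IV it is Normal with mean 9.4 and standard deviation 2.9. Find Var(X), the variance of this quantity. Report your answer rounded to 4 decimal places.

27.5762

Per component, I: μ=6.9, E[X²]=95.22; II: μ=7.9, E[X²]=96.05; III: μ=6.8, E[X²]=54.65; IV: μ=9.4, E[X²]=96.77.
E[X] = 0.34·6.9 + 0.18·7.9 + 0.11·6.8 + 0.37·9.4 = 7.994.
E[X²] = 0.34·95.22 + 0.18·96.05 + 0.11·54.65 + 0.37·96.77 = 91.4802.
Var(X) = E[X²] − (E[X])² = 91.4802 − 63.904 = 27.5762.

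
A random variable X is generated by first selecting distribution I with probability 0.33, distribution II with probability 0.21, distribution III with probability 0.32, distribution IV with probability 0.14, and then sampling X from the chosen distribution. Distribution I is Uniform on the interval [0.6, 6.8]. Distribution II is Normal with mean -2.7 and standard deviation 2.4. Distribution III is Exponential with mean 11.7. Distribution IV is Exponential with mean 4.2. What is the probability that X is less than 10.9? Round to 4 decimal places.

0.8635

Conditional on each component, P(X < 10.9): I: 1; II: 1; III: 0.606086; IV: 0.925372.
By total probability, P(X < 10.9) = 0.33·1 + 0.21·1 + 0.32·0.606086 + 0.14·0.925372 = 0.8635.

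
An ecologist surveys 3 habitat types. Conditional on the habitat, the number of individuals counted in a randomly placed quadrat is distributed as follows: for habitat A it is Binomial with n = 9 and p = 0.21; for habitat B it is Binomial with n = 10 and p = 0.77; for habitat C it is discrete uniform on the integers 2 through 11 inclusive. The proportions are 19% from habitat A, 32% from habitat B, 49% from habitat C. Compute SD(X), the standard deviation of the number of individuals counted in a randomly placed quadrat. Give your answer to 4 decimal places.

3.0248

Per component, A: μ=1.89, E[X²]=5.0652; B: μ=7.7, E[X²]=61.061; C: μ=6.5, E[X²]=50.5.
E[X] = 0.19·1.89 + 0.32·7.7 + 0.49·6.5 = 6.0081.
E[X²] = 0.19·5.0652 + 0.32·61.061 + 0.49·50.5 = 45.2469.
Var(X) = E[X²] − (E[X])² = 45.2469 − 36.0973 = 9.14964.
SD(X) = √9.14964 = 3.02484.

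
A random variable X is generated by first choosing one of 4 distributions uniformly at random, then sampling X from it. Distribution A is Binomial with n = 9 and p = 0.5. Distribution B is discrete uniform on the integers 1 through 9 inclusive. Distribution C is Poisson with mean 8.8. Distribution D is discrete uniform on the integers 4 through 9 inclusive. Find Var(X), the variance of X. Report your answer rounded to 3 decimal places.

7.953

Per component, A: μ=4.5, E[X²]=22.5; B: μ=5, E[X²]=31.6667; C: μ=8.8, E[X²]=86.24; D: μ=6.5, E[X²]=45.1667.
E[X] = 0.25·4.5 + 0.25·5 + 0.25·8.8 + 0.25·6.5 = 6.2.
E[X²] = 0.25·22.5 + 0.25·31.6667 + 0.25·86.24 + 0.25·45.1667 = 46.3933.
Var(X) = E[X²] − (E[X])² = 46.3933 − 38.44 = 7.95333.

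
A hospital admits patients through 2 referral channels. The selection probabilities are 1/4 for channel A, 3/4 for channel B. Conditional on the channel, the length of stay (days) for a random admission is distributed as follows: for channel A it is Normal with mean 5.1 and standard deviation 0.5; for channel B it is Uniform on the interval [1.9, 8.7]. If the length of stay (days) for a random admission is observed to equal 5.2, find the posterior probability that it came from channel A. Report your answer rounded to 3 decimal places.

0.639

Likelihoods f(5.2 | ·): A: 0.782085; B: 0.147059.
Posterior ∝ prior × likelihood. Numerator for A: 0.25·0.782085 = 0.195521.
Normalizing constant: 0.25·0.782085 + 0.75·0.147059 = 0.305815.
P(A | observation) = 0.195521 / 0.305815 = 0.639344.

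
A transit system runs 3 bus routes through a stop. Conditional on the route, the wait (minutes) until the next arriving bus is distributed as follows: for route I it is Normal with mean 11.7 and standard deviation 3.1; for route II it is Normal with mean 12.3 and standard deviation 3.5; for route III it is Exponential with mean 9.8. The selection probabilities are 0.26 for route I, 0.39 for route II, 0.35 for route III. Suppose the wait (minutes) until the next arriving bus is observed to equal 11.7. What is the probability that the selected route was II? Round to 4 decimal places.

0.4973

Likelihoods f(11.7 | ·): I: 0.128691; II: 0.112321; III: 0.0309228.
Posterior ∝ prior × likelihood. Numerator for II: 0.39·0.112321 = 0.0438051.
Normalizing constant: 0.26·0.128691 + 0.39·0.112321 + 0.35·0.0309228 = 0.0880878.
P(II | observation) = 0.0438051 / 0.0880878 = 0.49729.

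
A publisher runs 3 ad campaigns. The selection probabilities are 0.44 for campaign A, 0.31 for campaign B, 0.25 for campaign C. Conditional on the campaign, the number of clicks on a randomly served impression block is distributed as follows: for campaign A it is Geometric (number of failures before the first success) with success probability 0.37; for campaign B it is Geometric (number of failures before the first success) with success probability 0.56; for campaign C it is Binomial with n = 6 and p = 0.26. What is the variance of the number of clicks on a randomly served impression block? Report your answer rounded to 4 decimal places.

Per component, A: μ=1.7027, E[X²]=7.5011; B: μ=0.785714, E[X²]=2.02041; C: μ=1.56, E[X²]=3.588.
E[X] = 0.44·1.7027 + 0.31·0.785714 + 0.25·1.56 = 1.38276.
E[X²] = 0.44·7.5011 + 0.31·2.02041 + 0.25·3.588 = 4.82381.
Var(X) = E[X²] − (E[X])² = 4.82381 − 1.91203 = 2.91178.

2.9118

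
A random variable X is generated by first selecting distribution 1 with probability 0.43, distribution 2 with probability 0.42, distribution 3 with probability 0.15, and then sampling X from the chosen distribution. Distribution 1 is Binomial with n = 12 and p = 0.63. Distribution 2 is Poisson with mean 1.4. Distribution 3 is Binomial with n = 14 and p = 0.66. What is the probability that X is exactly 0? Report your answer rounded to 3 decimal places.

0.104

Conditional on each component, P(X = 0): 1: 6.58295e-06; 2: 0.246597; 3: 2.7587e-07.
By total probability, P(X = 0) = 0.43·6.58295e-06 + 0.42·0.246597 + 0.15·2.7587e-07 = 0.103574.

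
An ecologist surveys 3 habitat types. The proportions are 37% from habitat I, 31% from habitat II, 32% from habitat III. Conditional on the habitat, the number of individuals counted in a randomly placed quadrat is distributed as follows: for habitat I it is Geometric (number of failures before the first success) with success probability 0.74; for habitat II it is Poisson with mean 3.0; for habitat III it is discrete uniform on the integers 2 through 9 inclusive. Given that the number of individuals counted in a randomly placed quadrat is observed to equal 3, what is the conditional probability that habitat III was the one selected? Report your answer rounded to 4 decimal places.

0.3501

Likelihoods P(X=3 | ·): I: 0.0130062; II: 0.224042; III: 0.125.
Posterior ∝ prior × likelihood. Numerator for III: 0.32·0.125 = 0.04.
Normalizing constant: 0.37·0.0130062 + 0.31·0.224042 + 0.32·0.125 = 0.114265.
P(III | observation) = 0.04 / 0.114265 = 0.350063.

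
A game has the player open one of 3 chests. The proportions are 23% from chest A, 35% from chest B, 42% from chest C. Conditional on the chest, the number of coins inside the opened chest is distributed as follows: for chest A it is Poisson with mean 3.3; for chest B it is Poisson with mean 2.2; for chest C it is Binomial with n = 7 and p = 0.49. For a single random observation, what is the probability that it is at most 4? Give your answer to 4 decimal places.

Conditional on each chest, P(X ≤ 4): A: 0.76259; B: 0.927504; C: 0.789514.
By total probability, P(X ≤ 4) = 0.23·0.76259 + 0.35·0.927504 + 0.42·0.789514 = 0.831618.

0.8316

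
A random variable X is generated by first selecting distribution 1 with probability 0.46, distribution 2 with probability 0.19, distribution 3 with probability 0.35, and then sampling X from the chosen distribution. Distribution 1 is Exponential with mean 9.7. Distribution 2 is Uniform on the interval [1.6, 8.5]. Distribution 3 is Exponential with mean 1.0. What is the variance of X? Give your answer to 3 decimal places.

Per component, 1: μ=9.7, E[X²]=188.18; 2: μ=5.05, E[X²]=29.47; 3: μ=1, E[X²]=2.
E[X] = 0.46·9.7 + 0.19·5.05 + 0.35·1 = 5.7715.
E[X²] = 0.46·188.18 + 0.19·29.47 + 0.35·2 = 92.8621.
Var(X) = E[X²] − (E[X])² = 92.8621 − 33.3102 = 59.5519.

59.552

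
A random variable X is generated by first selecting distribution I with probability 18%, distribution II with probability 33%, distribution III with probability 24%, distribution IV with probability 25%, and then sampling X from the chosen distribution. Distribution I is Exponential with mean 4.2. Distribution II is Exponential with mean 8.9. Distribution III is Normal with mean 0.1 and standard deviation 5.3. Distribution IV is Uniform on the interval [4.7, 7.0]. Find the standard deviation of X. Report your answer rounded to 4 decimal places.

Per component, I: μ=4.2, E[X²]=35.28; II: μ=8.9, E[X²]=158.42; III: μ=0.1, E[X²]=28.1; IV: μ=5.85, E[X²]=34.6633.
E[X] = 0.18·4.2 + 0.33·8.9 + 0.24·0.1 + 0.25·5.85 = 5.1795.
E[X²] = 0.18·35.28 + 0.33·158.42 + 0.24·28.1 + 0.25·34.6633 = 74.0388.
Var(X) = E[X²] − (E[X])² = 74.0388 − 26.8272 = 47.2116.
SD(X) = √47.2116 = 6.87107.

6.8711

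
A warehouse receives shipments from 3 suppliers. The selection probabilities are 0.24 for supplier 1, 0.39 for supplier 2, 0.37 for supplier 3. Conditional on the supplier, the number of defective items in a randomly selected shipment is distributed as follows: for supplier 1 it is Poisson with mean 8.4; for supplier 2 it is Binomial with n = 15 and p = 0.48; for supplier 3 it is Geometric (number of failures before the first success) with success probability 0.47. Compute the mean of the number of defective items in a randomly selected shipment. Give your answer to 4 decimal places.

5.2412

Component means — 1: 8.4; 2: 7.2; 3: 1.12766.
E[X] = 0.24·8.4 + 0.39·7.2 + 0.37·1.12766 = 5.24123.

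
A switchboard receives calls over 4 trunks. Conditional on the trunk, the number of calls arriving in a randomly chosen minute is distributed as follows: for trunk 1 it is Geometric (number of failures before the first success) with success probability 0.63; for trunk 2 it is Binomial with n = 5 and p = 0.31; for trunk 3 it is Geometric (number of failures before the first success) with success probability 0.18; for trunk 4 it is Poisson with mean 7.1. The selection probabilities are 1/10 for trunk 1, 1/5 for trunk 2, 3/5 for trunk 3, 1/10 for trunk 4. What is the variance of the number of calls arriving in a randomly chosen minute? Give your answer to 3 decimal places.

19.678

Per component, 1: μ=0.587302, E[X²]=1.27715; 2: μ=1.55, E[X²]=3.472; 3: μ=4.55556, E[X²]=46.0617; 4: μ=7.1, E[X²]=57.51.
E[X] = 0.1·0.587302 + 0.2·1.55 + 0.6·4.55556 + 0.1·7.1 = 3.81206.
E[X²] = 0.1·1.27715 + 0.2·3.472 + 0.6·46.0617 + 0.1·57.51 = 34.2102.
Var(X) = E[X²] − (E[X])² = 34.2102 − 14.5318 = 19.6783.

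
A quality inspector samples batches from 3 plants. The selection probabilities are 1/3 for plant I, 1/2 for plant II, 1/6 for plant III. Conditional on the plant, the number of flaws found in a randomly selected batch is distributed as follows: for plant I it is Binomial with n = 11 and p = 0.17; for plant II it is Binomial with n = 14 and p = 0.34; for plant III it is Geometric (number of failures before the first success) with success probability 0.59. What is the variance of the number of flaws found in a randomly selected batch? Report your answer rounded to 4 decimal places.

5.1303

Per component, I: μ=1.87, E[X²]=5.049; II: μ=4.76, E[X²]=25.7992; III: μ=0.694915, E[X²]=1.66073.
E[X] = 0.333333·1.87 + 0.5·4.76 + 0.166667·0.694915 = 3.11915.
E[X²] = 0.333333·5.049 + 0.5·25.7992 + 0.166667·1.66073 = 14.8594.
Var(X) = E[X²] − (E[X])² = 14.8594 − 9.72911 = 5.13028.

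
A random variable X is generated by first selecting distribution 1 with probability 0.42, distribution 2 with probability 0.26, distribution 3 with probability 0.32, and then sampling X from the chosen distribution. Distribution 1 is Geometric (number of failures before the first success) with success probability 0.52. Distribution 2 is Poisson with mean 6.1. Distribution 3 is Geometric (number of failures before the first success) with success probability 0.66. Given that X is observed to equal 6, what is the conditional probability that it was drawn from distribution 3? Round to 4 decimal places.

Likelihoods P(X=6 | ·): 1: 0.00635991; 2: 0.160491; 3: 0.00101957.
Posterior ∝ prior × likelihood. Numerator for 3: 0.32·0.00101957 = 0.000326263.
Normalizing constant: 0.42·0.00635991 + 0.26·0.160491 + 0.32·0.00101957 = 0.044725.
P(3 | observation) = 0.000326263 / 0.044725 = 0.00729486.

0.0073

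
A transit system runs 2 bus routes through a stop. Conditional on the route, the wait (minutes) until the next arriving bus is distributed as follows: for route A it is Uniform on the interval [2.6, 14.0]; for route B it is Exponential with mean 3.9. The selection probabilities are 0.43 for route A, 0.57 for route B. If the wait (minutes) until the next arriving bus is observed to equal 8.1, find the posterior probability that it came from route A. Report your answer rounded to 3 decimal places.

0.673

Likelihoods f(8.1 | ·): A: 0.0877193; B: 0.0321321.
Posterior ∝ prior × likelihood. Numerator for A: 0.43·0.0877193 = 0.0377193.
Normalizing constant: 0.43·0.0877193 + 0.57·0.0321321 = 0.0560346.
P(A | observation) = 0.0377193 / 0.0560346 = 0.673143.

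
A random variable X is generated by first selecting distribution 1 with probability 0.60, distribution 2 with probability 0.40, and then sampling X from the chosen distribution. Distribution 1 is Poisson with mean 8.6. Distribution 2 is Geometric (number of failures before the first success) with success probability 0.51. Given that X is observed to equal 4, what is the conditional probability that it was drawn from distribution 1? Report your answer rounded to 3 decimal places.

Likelihoods P(X=4 | ·): 1: 0.0419614; 2: 0.0294005.
Posterior ∝ prior × likelihood. Numerator for 1: 0.6·0.0419614 = 0.0251768.
Normalizing constant: 0.6·0.0419614 + 0.4·0.0294005 = 0.036937.
P(1 | observation) = 0.0251768 / 0.036937 = 0.681615.

0.682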